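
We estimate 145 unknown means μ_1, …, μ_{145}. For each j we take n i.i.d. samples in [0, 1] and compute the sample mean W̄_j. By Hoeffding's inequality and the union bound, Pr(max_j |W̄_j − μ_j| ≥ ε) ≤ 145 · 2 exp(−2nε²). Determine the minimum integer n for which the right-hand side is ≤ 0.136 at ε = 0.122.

Need 2·145·exp(−2nε²) ≤ 0.136, i.e. exp(−2nε²) ≤ 0.136/290.
So 2nε² ≥ ln(290/0.136) = 7.664981.
Hence n ≥ 7.664981/(2·0.122²) = 257.491.
The smallest integer n is 258.

258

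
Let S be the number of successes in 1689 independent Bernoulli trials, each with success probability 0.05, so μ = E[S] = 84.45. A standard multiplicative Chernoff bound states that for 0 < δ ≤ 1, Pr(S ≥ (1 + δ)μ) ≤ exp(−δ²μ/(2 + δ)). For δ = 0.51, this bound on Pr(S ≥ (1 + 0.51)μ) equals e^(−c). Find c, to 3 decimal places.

c = δ²μ/(2 + δ) = 0.51²·84.45/(2 + 0.51) = 8.7512.

8.751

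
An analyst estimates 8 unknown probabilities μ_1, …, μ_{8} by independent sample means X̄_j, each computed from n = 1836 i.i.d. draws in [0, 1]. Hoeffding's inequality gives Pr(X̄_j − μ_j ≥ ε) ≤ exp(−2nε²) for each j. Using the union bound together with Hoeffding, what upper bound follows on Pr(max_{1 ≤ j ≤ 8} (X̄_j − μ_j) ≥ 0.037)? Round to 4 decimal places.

0.0525

Per-experiment Hoeffding bound: exp(−2·1836·0.037²) = exp(−5.02697) = 0.0065587.
Union bound over 8 events: 8·0.0065587 = 0.05247.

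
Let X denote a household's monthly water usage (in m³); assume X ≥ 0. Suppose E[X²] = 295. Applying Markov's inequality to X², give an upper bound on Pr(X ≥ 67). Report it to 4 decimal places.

Since X ≥ 0, the event {X ≥ 67} is the same as {X² ≥ 4489}.
Markov's inequality applied to X² gives Pr(X² ≥ 4489) ≤ E[X²]/4489 = 295/4489 = 0.0657.

0.0657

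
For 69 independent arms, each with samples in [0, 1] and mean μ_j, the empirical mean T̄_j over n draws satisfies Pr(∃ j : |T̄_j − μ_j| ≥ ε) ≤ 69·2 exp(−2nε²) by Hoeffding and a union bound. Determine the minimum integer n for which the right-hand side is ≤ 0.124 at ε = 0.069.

737

Need 2·69·exp(−2nε²) ≤ 0.124, i.e. exp(−2nε²) ≤ 0.124/138.
So 2nε² ≥ ln(138/0.124) = 7.014727.
Hence n ≥ 7.014727/(2·0.069²) = 736.686.
The smallest integer n is 737.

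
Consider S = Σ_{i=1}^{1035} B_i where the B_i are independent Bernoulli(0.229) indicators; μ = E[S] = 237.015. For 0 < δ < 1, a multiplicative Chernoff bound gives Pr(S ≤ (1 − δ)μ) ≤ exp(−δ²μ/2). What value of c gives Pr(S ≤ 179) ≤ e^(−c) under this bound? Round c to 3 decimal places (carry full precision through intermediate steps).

7.100

Write 179 = (1 − δ)μ, so δ = 1 − 179/237.015 = 0.2447735…
Then the exponent is δ²μ/2 = (μ − 179)²/(2μ) = 7.100268.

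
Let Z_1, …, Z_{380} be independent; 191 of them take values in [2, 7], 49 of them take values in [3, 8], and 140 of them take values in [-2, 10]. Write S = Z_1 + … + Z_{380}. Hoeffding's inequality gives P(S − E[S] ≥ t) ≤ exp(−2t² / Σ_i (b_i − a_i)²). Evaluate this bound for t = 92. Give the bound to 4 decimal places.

0.5236

Σ(b_i − a_i)² = 191·5² + 49·5² + 140·12² = 26160.
Exponent = 2·92² / 26160 = 0.64709.
Bound = exp(−0.64709) = 0.52356.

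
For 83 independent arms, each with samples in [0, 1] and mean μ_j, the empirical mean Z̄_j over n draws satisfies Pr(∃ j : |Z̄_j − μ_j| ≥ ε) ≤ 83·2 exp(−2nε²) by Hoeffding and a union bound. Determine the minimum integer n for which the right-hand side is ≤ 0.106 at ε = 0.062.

957

Need 2·83·exp(−2nε²) ≤ 0.106, i.e. exp(−2nε²) ≤ 0.106/166.
So 2nε² ≥ ln(166/0.106) = 7.356304.
Hence n ≥ 7.356304/(2·0.062²) = 956.855.
The smallest integer n is 957.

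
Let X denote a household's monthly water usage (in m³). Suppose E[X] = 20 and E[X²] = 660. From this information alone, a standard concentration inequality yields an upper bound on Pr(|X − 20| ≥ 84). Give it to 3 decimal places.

The first two moments determine the variance, so Chebyshev's inequality is the sharpest standard bound available.
Var(X) = E[X²] − (E[X])² = 660 − 400 = 260.
Chebyshev's inequality: Pr(|X − μ| ≥ t) ≤ Var(X)/t² = 260/7056 = 0.0368.

0.037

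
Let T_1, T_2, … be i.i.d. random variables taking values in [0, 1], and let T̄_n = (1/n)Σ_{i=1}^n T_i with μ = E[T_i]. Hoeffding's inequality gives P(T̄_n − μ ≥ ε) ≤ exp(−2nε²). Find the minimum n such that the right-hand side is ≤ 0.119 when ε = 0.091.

129

Require exp(−2nε²) ≤ 0.119, i.e. 2nε² ≥ ln(1/0.119) = 2.128632.
So n ≥ 2.128632 / (2·0.091²) = 128.525.
The smallest integer n is 129.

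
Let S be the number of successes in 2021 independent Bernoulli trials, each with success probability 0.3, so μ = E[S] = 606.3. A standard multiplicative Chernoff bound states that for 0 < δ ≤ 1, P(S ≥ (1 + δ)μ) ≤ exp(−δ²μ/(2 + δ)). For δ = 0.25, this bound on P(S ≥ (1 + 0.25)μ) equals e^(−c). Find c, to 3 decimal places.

c = δ²μ/(2 + δ) = 0.25²·606.3/(2 + 0.25) = 16.8417.

16.842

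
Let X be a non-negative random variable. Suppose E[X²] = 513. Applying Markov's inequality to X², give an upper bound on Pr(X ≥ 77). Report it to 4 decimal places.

Since X ≥ 0, the event {X ≥ 77} is the same as {X² ≥ 5929}.
Markov's inequality applied to X² gives Pr(X² ≥ 5929) ≤ E[X²]/5929 = 513/5929 = 0.0865.

0.0865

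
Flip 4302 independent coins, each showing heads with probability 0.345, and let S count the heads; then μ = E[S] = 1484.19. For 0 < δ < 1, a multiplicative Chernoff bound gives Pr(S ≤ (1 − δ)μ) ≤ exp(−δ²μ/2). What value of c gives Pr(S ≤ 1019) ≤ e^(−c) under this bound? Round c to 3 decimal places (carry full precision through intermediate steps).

Write 1019 = (1 − δ)μ, so δ = 1 − 1019/1484.19 = 0.3134302…
Then the exponent is δ²μ/2 = (μ − 1019)²/(2μ) = 72.902302.

72.902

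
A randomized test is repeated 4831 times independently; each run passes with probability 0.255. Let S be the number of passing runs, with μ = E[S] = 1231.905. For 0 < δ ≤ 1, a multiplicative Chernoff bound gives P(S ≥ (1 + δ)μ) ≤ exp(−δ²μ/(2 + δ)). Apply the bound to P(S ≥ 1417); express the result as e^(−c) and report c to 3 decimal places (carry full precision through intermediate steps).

12.934

Write 1417 = (1 + δ)μ, so δ = 1417/1231.905 − 1 = 0.150251…
Then the exponent is δ²μ/(2 + δ) = (1417 − μ)² / (μ·(2 + δ)) = 12.933706.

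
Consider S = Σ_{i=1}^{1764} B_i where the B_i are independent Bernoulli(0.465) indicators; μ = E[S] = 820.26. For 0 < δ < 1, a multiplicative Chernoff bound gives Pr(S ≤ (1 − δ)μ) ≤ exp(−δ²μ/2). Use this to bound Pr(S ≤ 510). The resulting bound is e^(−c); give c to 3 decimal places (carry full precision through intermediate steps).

Write 510 = (1 − δ)μ, so δ = 1 − 510/820.26 = 0.3782459…
Then the exponent is δ²μ/2 = (μ − 510)²/(2μ) = 58.677290.

58.677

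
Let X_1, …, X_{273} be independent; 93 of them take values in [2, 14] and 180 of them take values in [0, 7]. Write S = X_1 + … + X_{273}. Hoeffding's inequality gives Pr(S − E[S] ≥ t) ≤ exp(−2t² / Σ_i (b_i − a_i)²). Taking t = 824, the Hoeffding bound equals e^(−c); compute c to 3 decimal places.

Σ(b_i − a_i)² = 93·12² + 180·7² = 22212.
c = 2t² / 22212 = 2·824² / 22212 = 61.1360.

61.136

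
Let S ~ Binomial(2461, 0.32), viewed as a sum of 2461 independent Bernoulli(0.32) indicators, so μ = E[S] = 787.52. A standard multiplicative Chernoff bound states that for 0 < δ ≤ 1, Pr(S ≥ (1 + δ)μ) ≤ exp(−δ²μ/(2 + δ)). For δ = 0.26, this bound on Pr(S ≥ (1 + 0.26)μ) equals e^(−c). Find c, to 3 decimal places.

c = δ²μ/(2 + δ) = 0.26²·787.52/(2 + 0.26) = 23.5559.

23.556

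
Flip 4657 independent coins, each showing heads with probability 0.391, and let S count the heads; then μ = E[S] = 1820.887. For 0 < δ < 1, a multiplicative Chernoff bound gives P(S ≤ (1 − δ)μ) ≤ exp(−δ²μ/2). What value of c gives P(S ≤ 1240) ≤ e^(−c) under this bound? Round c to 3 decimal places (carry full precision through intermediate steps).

Write 1240 = (1 − δ)μ, so δ = 1 − 1240/1820.887 = 0.3190132…
Then the exponent is δ²μ/2 = (μ − 1240)²/(2μ) = 92.655312.

92.655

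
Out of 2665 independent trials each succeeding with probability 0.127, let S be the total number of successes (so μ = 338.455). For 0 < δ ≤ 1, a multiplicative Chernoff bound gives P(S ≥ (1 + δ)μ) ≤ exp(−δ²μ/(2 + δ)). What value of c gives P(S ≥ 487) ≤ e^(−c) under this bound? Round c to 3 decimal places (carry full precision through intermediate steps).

26.731

Write 487 = (1 + δ)μ, so δ = 487/338.455 − 1 = 0.4388914…
Then the exponent is δ²μ/(2 + δ) = (487 − μ)² / (μ·(2 + δ)) = 26.731460.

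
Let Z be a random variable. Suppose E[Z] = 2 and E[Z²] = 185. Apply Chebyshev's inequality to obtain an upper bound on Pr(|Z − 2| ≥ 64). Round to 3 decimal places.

0.044

Var(Z) = E[Z²] − (E[Z])² = 185 − 4 = 181.
Chebyshev's inequality: Pr(|Z − μ| ≥ t) ≤ Var(Z)/t² = 181/4096 = 0.0442.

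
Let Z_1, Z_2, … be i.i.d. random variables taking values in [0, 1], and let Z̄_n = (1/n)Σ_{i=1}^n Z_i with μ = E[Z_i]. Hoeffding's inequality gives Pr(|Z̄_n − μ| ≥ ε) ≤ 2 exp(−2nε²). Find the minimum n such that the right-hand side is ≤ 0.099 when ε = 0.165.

56

Require 2·exp(−2nε²) ≤ 0.099, i.e. 2nε² ≥ ln(2/0.099) = 3.005783.
So n ≥ 3.005783 / (2·0.165²) = 55.203.
The smallest integer n is 56.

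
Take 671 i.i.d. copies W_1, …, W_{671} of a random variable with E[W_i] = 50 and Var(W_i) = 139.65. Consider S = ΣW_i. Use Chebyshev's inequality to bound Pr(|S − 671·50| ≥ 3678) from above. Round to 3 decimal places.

Var(S) = n·Var(W_i) = 671·139.65 = 93705.15.
Chebyshev: Pr(|S − 671·50| ≥ 3678) ≤ Var(S)/3678² = 93705.15/13527684 = 0.0069.

0.007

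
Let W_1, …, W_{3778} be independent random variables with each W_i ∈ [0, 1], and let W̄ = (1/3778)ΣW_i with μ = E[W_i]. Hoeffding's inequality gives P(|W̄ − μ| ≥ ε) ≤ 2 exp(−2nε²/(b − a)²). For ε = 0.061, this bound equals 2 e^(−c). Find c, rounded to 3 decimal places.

c = 2nε²/(b − a)² = 2·3778·0.061² / 1² = 28.1159.

28.116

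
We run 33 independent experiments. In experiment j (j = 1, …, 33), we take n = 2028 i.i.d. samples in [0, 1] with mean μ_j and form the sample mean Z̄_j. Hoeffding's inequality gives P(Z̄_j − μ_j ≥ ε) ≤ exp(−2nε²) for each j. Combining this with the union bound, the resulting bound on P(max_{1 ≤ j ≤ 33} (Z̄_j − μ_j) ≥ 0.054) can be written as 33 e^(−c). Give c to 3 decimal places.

11.827

Union bound over the 33 events: P(max_{1 ≤ j ≤ 33} (Z̄_j − μ_j) ≥ 0.054) ≤ 33·exp(−2nε²) = 33 exp(−2·2028·0.054²).
So c = 2·2028·0.054² = 11.8273.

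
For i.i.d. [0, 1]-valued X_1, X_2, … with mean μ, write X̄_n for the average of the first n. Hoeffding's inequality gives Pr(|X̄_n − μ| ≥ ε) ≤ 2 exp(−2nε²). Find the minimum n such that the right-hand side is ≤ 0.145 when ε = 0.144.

Require 2·exp(−2nε²) ≤ 0.145, i.e. 2nε² ≥ ln(2/0.145) = 2.624169.
So n ≥ 2.624169 / (2·0.144²) = 63.276.
The smallest integer n is 64.

64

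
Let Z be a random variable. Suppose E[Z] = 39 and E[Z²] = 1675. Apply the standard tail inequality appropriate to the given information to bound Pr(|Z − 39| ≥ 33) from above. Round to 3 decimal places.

The first two moments determine the variance, so Chebyshev's inequality is the sharpest standard bound available.
Var(Z) = E[Z²] − (E[Z])² = 1675 − 1521 = 154.
Chebyshev's inequality: Pr(|Z − μ| ≥ t) ≤ Var(Z)/t² = 154/1089 = 0.1414.

0.141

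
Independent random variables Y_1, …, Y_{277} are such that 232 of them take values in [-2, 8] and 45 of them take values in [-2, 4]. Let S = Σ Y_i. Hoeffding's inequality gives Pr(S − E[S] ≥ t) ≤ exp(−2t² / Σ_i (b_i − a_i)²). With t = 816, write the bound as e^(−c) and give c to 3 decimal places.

53.655

Σ(b_i − a_i)² = 232·10² + 45·6² = 24820.
c = 2t² / 24820 = 2·816² / 24820 = 53.6548.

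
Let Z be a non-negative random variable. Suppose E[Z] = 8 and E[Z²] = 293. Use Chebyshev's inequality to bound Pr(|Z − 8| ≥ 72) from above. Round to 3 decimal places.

Var(Z) = E[Z²] − (E[Z])² = 293 − 64 = 229.
Chebyshev's inequality: Pr(|Z − μ| ≥ t) ≤ Var(Z)/t² = 229/5184 = 0.0442.

0.044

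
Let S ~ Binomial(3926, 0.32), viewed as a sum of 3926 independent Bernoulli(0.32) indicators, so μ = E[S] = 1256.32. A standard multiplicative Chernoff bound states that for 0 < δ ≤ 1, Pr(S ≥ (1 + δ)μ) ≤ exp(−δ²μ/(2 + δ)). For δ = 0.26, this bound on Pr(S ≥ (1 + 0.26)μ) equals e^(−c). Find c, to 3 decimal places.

37.578

c = δ²μ/(2 + δ) = 0.26²·1256.32/(2 + 0.26) = 37.5784.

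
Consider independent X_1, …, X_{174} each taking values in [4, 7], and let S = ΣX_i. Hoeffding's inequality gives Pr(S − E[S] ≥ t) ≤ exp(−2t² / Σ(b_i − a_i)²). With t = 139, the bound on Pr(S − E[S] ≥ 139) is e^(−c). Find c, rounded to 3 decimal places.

24.676

Σ(b_i − a_i)² = 174·(3)² = 1566.
c = 2t²/1566 = 2·139²/1566 = 24.6756.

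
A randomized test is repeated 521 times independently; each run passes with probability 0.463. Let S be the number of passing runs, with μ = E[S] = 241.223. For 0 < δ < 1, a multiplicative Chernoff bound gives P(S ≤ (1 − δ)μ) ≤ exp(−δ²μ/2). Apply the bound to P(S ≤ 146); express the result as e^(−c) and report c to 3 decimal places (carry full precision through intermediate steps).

18.795

Write 146 = (1 − δ)μ, so δ = 1 − 146/241.223 = 0.3947509…
Then the exponent is δ²μ/2 = (μ − 146)²/(2μ) = 18.794683.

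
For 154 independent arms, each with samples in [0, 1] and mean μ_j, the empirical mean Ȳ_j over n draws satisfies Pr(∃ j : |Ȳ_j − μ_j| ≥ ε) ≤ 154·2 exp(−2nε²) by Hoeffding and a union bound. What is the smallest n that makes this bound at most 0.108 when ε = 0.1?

398

Need 2·154·exp(−2nε²) ≤ 0.108, i.e. exp(−2nε²) ≤ 0.108/308.
So 2nε² ≥ ln(308/0.108) = 7.955724.
Hence n ≥ 7.955724/(2·0.1²) = 397.786.
The smallest integer n is 398.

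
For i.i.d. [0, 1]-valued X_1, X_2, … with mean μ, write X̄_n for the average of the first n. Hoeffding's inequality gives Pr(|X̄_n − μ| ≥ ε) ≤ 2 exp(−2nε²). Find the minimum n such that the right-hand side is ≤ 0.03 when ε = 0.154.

89

Require 2·exp(−2nε²) ≤ 0.03, i.e. 2nε² ≥ ln(2/0.03) = 4.199705.
So n ≥ 4.199705 / (2·0.154²) = 88.542.
The smallest integer n is 89.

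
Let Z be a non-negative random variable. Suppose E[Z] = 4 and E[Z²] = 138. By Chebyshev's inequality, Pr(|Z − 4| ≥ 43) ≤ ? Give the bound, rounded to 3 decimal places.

0.066

Var(Z) = E[Z²] − (E[Z])² = 138 − 16 = 122.
Chebyshev's inequality: Pr(|Z − μ| ≥ t) ≤ Var(Z)/t² = 122/1849 = 0.0660.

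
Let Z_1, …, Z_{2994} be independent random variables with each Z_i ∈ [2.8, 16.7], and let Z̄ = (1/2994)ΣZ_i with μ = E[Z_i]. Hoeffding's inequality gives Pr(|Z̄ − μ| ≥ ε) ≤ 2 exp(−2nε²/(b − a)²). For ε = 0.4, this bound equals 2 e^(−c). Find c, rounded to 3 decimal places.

4.959

c = 2nε²/(b − a)² = 2·2994·0.4² / 13.9² = 4.9587.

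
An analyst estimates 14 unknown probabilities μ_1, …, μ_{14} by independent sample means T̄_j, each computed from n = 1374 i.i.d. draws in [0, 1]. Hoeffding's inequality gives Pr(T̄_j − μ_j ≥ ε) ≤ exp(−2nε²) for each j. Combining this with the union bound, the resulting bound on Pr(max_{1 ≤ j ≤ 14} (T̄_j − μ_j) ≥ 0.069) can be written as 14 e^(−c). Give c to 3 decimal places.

13.083

Union bound over the 14 events: Pr(max_{1 ≤ j ≤ 14} (T̄_j − μ_j) ≥ 0.069) ≤ 14·exp(−2nε²) = 14 exp(−2·1374·0.069²).
So c = 2·1374·0.069² = 13.0832.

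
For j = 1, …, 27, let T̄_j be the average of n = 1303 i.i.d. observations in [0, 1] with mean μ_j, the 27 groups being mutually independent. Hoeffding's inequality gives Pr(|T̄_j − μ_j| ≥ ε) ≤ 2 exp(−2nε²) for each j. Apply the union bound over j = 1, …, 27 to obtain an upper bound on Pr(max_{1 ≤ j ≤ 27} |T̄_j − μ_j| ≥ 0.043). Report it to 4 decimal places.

0.4363

Per-experiment Hoeffding bound: 2·exp(−2·1303·0.043²) = 2·exp(−4.81849) = 0.016158.
Union bound over 27 events: 27·0.016158 = 0.43626.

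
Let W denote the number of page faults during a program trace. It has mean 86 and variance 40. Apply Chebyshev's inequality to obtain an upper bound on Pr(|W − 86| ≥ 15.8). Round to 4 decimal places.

Chebyshev: Pr(|W − μ| ≥ t) ≤ Var(W)/t².
Bound = 40 / 249.64 = 0.1602.

0.1602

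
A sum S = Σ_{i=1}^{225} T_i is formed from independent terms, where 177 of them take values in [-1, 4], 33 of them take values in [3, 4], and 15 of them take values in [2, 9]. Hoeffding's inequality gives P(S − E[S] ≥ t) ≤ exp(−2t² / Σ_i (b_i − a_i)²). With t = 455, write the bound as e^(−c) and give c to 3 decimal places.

79.732

Σ(b_i − a_i)² = 177·5² + 33·1² + 15·7² = 5193.
c = 2t² / 5193 = 2·455² / 5193 = 79.7323.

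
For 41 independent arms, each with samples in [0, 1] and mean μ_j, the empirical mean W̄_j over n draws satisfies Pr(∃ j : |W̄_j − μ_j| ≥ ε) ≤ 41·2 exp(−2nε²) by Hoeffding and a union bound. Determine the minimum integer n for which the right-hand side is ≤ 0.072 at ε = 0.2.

Need 2·41·exp(−2nε²) ≤ 0.072, i.e. exp(−2nε²) ≤ 0.072/82.
So 2nε² ≥ ln(82/0.072) = 7.037808.
Hence n ≥ 7.037808/(2·0.2²) = 87.973.
The smallest integer n is 88.

88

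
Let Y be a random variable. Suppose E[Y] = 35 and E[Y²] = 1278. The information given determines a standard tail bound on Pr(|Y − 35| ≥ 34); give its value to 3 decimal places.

The first two moments determine the variance, so Chebyshev's inequality is the sharpest standard bound available.
Var(Y) = E[Y²] − (E[Y])² = 1278 − 1225 = 53.
Chebyshev's inequality: Pr(|Y − μ| ≥ t) ≤ Var(Y)/t² = 53/1156 = 0.0458.

0.046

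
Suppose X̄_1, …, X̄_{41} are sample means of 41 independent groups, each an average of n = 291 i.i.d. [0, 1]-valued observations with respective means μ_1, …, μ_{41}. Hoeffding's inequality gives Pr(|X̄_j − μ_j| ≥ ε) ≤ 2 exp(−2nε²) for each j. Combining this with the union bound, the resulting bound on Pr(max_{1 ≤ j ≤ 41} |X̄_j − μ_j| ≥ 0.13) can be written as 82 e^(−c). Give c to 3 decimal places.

9.836

Union bound over the 41 events: Pr(max_{1 ≤ j ≤ 41} |X̄_j − μ_j| ≥ 0.13) ≤ 41·2·exp(−2nε²) = 82 exp(−2·291·0.13²).
So c = 2·291·0.13² = 9.8358.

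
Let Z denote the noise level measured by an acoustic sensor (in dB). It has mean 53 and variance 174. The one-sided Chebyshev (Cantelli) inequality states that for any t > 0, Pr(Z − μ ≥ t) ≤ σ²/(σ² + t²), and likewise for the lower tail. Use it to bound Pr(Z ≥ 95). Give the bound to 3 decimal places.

0.090

Here σ² = 174 and t = 42, so σ² + t² = 1938.
Cantelli's bound: 174/1938 = 0.0898.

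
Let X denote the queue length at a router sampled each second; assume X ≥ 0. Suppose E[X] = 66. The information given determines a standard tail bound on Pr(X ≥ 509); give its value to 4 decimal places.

0.1297

Only the mean of a non-negative variable is known, so Markov's inequality is the applicable tail bound.
Markov's inequality: for a non-negative random variable, Pr(X ≥ a) ≤ E[X]/a.
Here E[X] = 66 and a = 509, so the bound is 66/509 = 0.1297.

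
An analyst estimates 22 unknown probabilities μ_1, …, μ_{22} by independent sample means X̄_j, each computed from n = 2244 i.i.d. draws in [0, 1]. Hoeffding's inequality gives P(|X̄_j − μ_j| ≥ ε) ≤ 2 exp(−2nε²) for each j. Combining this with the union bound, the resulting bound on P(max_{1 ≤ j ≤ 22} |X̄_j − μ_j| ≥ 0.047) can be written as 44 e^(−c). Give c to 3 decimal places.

9.914

Union bound over the 22 events: P(max_{1 ≤ j ≤ 22} |X̄_j − μ_j| ≥ 0.047) ≤ 22·2·exp(−2nε²) = 44 exp(−2·2244·0.047²).
So c = 2·2244·0.047² = 9.9140.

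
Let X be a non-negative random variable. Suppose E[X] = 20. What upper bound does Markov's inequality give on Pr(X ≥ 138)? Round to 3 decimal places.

0.145

Markov's inequality: for a non-negative random variable, Pr(X ≥ a) ≤ E[X]/a.
Here E[X] = 20 and a = 138, so the bound is 20/138 = 0.1449.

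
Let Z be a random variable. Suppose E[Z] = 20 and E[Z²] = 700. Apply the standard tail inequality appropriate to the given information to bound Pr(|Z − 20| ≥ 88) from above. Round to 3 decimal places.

The first two moments determine the variance, so Chebyshev's inequality is the sharpest standard bound available.
Var(Z) = E[Z²] − (E[Z])² = 700 − 400 = 300.
Chebyshev's inequality: Pr(|Z − μ| ≥ t) ≤ Var(Z)/t² = 300/7744 = 0.0387.

0.039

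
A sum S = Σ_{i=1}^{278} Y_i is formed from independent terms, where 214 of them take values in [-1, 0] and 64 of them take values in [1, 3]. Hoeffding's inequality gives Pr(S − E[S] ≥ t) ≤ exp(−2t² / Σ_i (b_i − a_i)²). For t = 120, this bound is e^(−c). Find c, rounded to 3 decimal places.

Σ(b_i − a_i)² = 214·1² + 64·2² = 470.
c = 2t² / 470 = 2·120² / 470 = 61.2766.

61.277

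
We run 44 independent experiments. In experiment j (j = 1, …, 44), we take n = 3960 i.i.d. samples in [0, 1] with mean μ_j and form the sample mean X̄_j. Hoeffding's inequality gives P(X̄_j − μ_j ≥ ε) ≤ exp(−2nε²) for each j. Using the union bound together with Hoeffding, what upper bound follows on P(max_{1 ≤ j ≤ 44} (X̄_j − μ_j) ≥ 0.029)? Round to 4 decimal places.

0.0563

Per-experiment Hoeffding bound: exp(−2·3960·0.029²) = exp(−6.66072) = 0.0012802.
Union bound over 44 events: 44·0.0012802 = 0.05633.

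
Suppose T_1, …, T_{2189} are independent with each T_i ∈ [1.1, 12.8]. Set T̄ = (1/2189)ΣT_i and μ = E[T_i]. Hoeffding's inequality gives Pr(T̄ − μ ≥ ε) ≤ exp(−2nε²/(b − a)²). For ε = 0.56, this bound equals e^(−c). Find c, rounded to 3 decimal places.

10.030

c = 2nε²/(b − a)² = 2·2189·0.56² / 11.7² = 10.0295.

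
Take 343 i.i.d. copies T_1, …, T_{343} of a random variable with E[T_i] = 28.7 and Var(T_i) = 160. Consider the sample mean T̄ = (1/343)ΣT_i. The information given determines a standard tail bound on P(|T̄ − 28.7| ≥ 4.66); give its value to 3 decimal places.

With mean and variance of each term known, Chebyshev's inequality bounds the deviation of the sum (or sample mean).
Var(T̄) = Var(T_i)/n = 160/343 = 0.46647.
Chebyshev: P(|T̄ − 28.7| ≥ 4.66) ≤ Var(T̄)/(4.66)² = 160/(343·4.66²) = 0.0215.

0.021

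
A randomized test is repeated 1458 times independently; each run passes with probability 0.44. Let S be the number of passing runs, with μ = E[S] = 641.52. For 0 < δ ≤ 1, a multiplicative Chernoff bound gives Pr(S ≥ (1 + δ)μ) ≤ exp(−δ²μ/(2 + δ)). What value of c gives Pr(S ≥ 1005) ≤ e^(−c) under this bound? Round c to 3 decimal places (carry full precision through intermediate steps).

Write 1005 = (1 + δ)μ, so δ = 1005/641.52 − 1 = 0.5665918…
Then the exponent is δ²μ/(2 + δ) = (1005 − μ)² / (μ·(2 + δ)) = 80.240574.

80.241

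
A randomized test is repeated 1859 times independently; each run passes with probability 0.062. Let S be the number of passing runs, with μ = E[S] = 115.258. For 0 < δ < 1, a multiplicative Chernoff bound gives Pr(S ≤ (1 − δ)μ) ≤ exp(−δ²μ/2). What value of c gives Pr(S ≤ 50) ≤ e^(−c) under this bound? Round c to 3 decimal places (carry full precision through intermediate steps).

18.474

Write 50 = (1 − δ)μ, so δ = 1 − 50/115.258 = 0.5661906…
Then the exponent is δ²μ/2 = (μ − 50)²/(2μ) = 18.474234.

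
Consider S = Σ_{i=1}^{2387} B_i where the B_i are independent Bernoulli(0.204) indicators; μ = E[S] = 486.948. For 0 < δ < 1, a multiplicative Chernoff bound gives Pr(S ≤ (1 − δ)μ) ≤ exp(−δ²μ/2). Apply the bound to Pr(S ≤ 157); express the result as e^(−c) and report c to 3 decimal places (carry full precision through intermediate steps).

111.784

Write 157 = (1 − δ)μ, so δ = 1 − 157/486.948 = 0.6775836…
Then the exponent is δ²μ/2 = (μ − 157)²/(2μ) = 111.783684.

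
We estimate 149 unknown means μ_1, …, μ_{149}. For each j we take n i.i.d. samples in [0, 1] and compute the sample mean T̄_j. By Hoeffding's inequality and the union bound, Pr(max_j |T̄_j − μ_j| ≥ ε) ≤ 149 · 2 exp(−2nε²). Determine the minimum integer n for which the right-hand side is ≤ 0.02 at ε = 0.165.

177

Need 2·149·exp(−2nε²) ≤ 0.02, i.e. exp(−2nε²) ≤ 0.02/298.
So 2nε² ≥ ln(298/0.02) = 9.609116.
Hence n ≥ 9.609116/(2·0.165²) = 176.476.
The smallest integer n is 177.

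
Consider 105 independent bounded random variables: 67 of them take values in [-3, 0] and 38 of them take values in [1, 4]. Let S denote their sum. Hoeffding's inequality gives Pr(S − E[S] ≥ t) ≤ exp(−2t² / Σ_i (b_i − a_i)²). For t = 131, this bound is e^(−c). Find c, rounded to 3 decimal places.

36.320

Σ(b_i − a_i)² = 67·3² + 38·3² = 945.
c = 2t² / 945 = 2·131² / 945 = 36.3196.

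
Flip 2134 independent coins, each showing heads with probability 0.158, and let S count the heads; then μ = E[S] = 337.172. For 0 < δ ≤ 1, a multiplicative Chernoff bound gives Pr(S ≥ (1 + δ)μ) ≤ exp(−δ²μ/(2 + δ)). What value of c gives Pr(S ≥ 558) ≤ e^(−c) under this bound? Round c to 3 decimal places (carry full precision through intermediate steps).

Write 558 = (1 + δ)μ, so δ = 558/337.172 − 1 = 0.6549417…
Then the exponent is δ²μ/(2 + δ) = (558 − μ)² / (μ·(2 + δ)) = 54.475571.

54.476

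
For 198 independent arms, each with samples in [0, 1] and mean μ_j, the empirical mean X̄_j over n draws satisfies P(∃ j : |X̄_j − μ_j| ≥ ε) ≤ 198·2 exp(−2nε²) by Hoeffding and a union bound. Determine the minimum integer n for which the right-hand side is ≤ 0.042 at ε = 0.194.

122

Need 2·198·exp(−2nε²) ≤ 0.042, i.e. exp(−2nε²) ≤ 0.042/396.
So 2nε² ≥ ln(396/0.042) = 9.151500.
Hence n ≥ 9.151500/(2·0.194²) = 121.579.
The smallest integer n is 122.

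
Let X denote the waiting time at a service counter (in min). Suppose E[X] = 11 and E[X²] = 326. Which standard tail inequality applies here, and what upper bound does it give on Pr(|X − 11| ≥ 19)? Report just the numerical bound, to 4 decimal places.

The first two moments determine the variance, so Chebyshev's inequality is the sharpest standard bound available.
Var(X) = E[X²] − (E[X])² = 326 − 121 = 205.
Chebyshev's inequality: Pr(|X − μ| ≥ t) ≤ Var(X)/t² = 205/361 = 0.5679.

0.5679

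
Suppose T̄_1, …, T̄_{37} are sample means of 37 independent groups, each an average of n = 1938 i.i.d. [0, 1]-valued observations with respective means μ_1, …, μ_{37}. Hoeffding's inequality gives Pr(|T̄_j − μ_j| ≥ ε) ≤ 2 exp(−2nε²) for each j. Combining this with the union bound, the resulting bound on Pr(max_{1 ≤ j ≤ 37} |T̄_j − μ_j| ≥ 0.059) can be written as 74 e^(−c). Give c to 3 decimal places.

Union bound over the 37 events: Pr(max_{1 ≤ j ≤ 37} |T̄_j − μ_j| ≥ 0.059) ≤ 37·2·exp(−2nε²) = 74 exp(−2·1938·0.059²).
So c = 2·1938·0.059² = 13.4924.

13.492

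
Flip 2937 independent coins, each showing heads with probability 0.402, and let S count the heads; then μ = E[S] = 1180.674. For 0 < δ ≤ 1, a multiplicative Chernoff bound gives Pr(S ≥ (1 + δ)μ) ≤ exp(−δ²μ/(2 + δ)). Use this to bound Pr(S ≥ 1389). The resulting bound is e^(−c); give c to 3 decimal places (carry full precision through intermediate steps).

16.889

Write 1389 = (1 + δ)μ, so δ = 1389/1180.674 − 1 = 0.1764467…
Then the exponent is δ²μ/(2 + δ) = (1389 − μ)² / (μ·(2 + δ)) = 16.889194.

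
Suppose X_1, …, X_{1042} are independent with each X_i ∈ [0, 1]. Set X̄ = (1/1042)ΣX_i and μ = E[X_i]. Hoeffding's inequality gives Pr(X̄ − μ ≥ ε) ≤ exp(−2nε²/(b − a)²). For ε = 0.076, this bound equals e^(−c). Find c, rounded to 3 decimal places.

12.037

c = 2nε²/(b − a)² = 2·1042·0.076² / 1² = 12.0372.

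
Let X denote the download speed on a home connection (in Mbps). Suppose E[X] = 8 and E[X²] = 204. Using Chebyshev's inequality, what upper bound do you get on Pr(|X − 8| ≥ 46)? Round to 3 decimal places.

Var(X) = E[X²] − (E[X])² = 204 − 64 = 140.
Chebyshev's inequality: Pr(|X − μ| ≥ t) ≤ Var(X)/t² = 140/2116 = 0.0662.

0.066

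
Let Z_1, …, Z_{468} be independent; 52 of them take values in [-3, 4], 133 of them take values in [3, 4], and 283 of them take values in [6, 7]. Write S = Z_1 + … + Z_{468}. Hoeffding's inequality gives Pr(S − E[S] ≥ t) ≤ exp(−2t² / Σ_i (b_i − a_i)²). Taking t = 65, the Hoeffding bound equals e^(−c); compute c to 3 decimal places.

2.851

Σ(b_i − a_i)² = 52·7² + 133·1² + 283·1² = 2964.
c = 2t² / 2964 = 2·65² / 2964 = 2.8509.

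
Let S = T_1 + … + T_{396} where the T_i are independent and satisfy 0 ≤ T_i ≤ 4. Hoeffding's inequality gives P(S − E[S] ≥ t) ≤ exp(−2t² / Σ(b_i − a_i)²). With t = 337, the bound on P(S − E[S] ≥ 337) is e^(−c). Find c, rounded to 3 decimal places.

Σ(b_i − a_i)² = 396·(4)² = 6336.
c = 2t²/6336 = 2·337²/6336 = 35.8488.

35.849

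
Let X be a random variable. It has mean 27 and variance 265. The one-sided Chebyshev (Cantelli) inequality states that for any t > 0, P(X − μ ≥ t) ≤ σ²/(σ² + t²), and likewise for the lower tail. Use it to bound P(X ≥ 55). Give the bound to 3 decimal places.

0.253

Here σ² = 265 and t = 28, so σ² + t² = 1049.
Cantelli's bound: 265/1049 = 0.2526.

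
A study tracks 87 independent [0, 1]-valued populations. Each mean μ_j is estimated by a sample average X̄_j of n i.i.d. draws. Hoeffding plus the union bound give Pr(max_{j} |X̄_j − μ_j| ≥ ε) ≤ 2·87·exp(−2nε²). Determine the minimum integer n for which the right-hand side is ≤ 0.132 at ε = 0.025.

Need 2·87·exp(−2nε²) ≤ 0.132, i.e. exp(−2nε²) ≤ 0.132/174.
So 2nε² ≥ ln(174/0.132) = 7.184009.
Hence n ≥ 7.184009/(2·0.025²) = 5747.207.
The smallest integer n is 5748.

5748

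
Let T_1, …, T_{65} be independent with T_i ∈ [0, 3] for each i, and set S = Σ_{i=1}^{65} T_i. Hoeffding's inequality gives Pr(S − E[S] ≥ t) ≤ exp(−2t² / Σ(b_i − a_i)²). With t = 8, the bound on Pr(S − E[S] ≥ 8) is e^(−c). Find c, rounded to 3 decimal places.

0.219

Σ(b_i − a_i)² = 65·(3)² = 585.
c = 2t²/585 = 2·8²/585 = 0.2188.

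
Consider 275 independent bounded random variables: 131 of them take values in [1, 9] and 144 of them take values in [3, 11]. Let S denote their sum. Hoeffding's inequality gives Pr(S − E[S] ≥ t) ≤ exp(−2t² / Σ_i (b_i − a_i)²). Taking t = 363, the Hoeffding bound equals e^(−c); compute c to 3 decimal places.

14.974

Σ(b_i − a_i)² = 131·8² + 144·8² = 17600.
c = 2t² / 17600 = 2·363² / 17600 = 14.9738.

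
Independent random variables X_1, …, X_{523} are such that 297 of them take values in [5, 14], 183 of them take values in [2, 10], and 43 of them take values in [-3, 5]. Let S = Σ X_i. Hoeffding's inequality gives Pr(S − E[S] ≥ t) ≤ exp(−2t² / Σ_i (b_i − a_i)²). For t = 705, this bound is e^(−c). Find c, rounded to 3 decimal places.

25.805

Σ(b_i − a_i)² = 297·9² + 183·8² + 43·8² = 38521.
c = 2t² / 38521 = 2·705² / 38521 = 25.8054.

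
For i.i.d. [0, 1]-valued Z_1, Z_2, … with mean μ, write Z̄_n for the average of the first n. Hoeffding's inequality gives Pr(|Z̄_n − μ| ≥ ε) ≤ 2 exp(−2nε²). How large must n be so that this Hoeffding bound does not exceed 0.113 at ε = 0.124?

Require 2·exp(−2nε²) ≤ 0.113, i.e. 2nε² ≥ ln(2/0.113) = 2.873515.
So n ≥ 2.873515 / (2·0.124²) = 93.442.
The smallest integer n is 94.

94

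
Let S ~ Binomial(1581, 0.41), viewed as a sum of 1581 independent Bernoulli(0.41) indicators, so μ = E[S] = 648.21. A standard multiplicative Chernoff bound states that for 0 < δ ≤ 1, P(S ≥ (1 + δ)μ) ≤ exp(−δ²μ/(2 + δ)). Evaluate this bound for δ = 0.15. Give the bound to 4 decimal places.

0.0011

Exponent = δ²μ/(2 + δ) = 0.15²·648.21/2.15 = 6.7836.
Bound = exp(−6.7836) = 0.00113.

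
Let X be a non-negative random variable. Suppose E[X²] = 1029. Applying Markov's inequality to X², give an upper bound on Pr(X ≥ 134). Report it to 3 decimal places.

Since X ≥ 0, the event {X ≥ 134} is the same as {X² ≥ 17956}.
Markov's inequality applied to X² gives Pr(X² ≥ 17956) ≤ E[X²]/17956 = 1029/17956 = 0.0573.

0.057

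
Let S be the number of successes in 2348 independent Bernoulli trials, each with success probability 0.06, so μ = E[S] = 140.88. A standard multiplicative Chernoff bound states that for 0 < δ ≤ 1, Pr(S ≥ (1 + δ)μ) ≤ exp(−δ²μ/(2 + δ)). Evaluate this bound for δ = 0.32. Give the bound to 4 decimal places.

0.0020

Exponent = δ²μ/(2 + δ) = 0.32²·140.88/2.32 = 6.2182.
Bound = exp(−6.2182) = 0.00199.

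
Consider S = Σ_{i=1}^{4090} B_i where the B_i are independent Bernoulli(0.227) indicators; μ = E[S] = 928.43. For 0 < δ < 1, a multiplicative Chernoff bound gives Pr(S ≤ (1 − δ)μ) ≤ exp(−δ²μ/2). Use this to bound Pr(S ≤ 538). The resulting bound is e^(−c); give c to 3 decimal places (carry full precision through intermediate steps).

82.093

Write 538 = (1 − δ)μ, so δ = 1 − 538/928.43 = 0.4205271…
Then the exponent is δ²μ/2 = (μ − 538)²/(2μ) = 82.093203.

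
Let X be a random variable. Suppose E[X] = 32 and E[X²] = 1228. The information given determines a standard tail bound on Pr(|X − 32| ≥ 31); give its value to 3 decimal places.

0.212

The first two moments determine the variance, so Chebyshev's inequality is the sharpest standard bound available.
Var(X) = E[X²] − (E[X])² = 1228 − 1024 = 204.
Chebyshev's inequality: Pr(|X − μ| ≥ t) ≤ Var(X)/t² = 204/961 = 0.2123.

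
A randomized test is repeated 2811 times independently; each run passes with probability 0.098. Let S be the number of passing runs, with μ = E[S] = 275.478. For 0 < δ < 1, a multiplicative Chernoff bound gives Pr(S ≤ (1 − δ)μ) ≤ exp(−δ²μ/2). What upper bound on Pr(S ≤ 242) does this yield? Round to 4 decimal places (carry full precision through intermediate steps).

Write 242 = (1 − δ)μ, so δ = 1 − 242/275.478 = 0.1215269…
Then the exponent is δ²μ/2 = (μ − 242)²/(2μ) = 2.034240.
Bound = exp(−2.034240) = 0.13078.

0.1308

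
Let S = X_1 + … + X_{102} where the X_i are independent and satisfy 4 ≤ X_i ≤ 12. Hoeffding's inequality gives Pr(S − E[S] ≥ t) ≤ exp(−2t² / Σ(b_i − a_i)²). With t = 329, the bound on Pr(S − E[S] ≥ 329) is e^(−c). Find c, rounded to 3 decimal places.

33.162

Σ(b_i − a_i)² = 102·(8)² = 6528.
c = 2t²/6528 = 2·329²/6528 = 33.1621.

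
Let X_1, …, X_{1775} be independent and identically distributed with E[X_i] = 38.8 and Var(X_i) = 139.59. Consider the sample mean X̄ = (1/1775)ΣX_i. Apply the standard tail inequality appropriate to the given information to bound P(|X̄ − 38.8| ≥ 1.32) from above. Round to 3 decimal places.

0.045

With mean and variance of each term known, Chebyshev's inequality bounds the deviation of the sum (or sample mean).
Var(X̄) = Var(X_i)/n = 139.59/1775 = 0.078642.
Chebyshev: P(|X̄ − 38.8| ≥ 1.32) ≤ Var(X̄)/(1.32)² = 139.59/(1775·1.32²) = 0.0451.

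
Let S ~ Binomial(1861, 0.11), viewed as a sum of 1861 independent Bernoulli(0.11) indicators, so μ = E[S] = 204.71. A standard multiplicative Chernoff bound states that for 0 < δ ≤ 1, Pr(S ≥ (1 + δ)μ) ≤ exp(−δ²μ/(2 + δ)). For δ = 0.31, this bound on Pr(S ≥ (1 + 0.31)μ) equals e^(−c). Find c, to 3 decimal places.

c = δ²μ/(2 + δ) = 0.31²·204.71/(2 + 0.31) = 8.5163.

8.516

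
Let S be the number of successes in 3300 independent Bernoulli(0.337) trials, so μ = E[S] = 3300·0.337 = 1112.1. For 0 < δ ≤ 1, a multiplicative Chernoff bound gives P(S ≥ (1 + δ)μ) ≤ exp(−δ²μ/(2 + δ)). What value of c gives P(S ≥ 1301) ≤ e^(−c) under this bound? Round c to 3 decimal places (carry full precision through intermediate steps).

Write 1301 = (1 + δ)μ, so δ = 1301/1112.1 − 1 = 0.1698588…
Then the exponent is δ²μ/(2 + δ) = (1301 − μ)² / (μ·(2 + δ)) = 14.787290.

14.787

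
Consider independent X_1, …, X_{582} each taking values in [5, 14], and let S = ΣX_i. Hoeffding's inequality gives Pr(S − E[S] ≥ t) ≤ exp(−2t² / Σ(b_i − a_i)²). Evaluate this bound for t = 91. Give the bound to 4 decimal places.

0.7038

Σ(b_i − a_i)² = 582·(9)² = 47142.
Exponent = 2·91²/47142 = 0.3513.
Bound = exp(−0.3513) = 0.70376.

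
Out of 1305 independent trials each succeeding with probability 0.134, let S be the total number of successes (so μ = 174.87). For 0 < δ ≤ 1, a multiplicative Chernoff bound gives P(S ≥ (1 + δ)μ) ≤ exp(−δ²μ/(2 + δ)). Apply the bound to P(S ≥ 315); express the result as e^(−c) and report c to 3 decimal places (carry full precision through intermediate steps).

40.085

Write 315 = (1 + δ)μ, so δ = 315/174.87 − 1 = 0.8013381…
Then the exponent is δ²μ/(2 + δ) = (315 − μ)² / (μ·(2 + δ)) = 40.084955.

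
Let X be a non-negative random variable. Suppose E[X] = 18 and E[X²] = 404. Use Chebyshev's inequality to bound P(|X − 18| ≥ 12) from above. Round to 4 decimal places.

Var(X) = E[X²] − (E[X])² = 404 − 324 = 80.
Chebyshev's inequality: P(|X − μ| ≥ t) ≤ Var(X)/t² = 80/144 = 0.5556.

0.5556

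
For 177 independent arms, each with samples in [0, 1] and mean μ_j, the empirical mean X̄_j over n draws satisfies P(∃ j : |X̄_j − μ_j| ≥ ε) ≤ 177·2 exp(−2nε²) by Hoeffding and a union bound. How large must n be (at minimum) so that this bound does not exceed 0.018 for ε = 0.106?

Need 2·177·exp(−2nε²) ≤ 0.018, i.e. exp(−2nε²) ≤ 0.018/354.
So 2nε² ≥ ln(354/0.018) = 9.886680.
Hence n ≥ 9.886680/(2·0.106²) = 439.956.
The smallest integer n is 440.

440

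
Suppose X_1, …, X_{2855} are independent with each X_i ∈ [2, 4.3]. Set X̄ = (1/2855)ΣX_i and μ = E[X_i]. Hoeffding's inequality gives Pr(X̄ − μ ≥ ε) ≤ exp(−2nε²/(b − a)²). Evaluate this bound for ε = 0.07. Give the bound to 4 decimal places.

0.0050

Exponent: 2nε²/(b − a)² = 2·2855·0.07² / 2.3² = 5.28904.
Bound = exp(−5.28904) = 0.00505.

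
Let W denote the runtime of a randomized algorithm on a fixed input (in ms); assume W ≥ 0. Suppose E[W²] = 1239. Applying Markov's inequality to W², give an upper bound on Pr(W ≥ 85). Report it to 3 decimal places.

0.171

Since W ≥ 0, the event {W ≥ 85} is the same as {W² ≥ 7225}.
Markov's inequality applied to W² gives Pr(W² ≥ 7225) ≤ E[W²]/7225 = 1239/7225 = 0.1715.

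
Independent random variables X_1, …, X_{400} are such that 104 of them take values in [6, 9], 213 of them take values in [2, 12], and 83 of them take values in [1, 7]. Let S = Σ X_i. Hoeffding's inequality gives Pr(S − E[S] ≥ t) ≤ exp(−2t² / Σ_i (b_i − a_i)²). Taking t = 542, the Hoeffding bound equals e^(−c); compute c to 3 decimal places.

Σ(b_i − a_i)² = 104·3² + 213·10² + 83·6² = 25224.
c = 2t² / 25224 = 2·542² / 25224 = 23.2924.

23.292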